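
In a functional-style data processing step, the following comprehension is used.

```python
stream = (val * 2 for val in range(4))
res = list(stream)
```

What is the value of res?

Step 1: For each val in range(4), compute val*2:
  val=0: 0*2 = 0
  val=1: 1*2 = 2
  val=2: 2*2 = 4
  val=3: 3*2 = 6
Therefore res = [0, 2, 4, 6].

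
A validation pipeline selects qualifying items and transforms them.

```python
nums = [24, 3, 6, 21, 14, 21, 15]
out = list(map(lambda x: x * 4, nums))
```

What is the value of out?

Step 1: Apply lambda x: x * 4 to each element:
  24 -> 96
  3 -> 12
  6 -> 24
  21 -> 84
  14 -> 56
  21 -> 84
  15 -> 60
Therefore out = [96, 12, 24, 84, 56, 84, 60].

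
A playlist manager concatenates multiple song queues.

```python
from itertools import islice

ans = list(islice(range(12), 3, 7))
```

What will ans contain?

Step 1: islice(range(12), 3, 7) takes elements at indices [3, 7).
Step 2: Elements: [3, 4, 5, 6].
Therefore ans = [3, 4, 5, 6].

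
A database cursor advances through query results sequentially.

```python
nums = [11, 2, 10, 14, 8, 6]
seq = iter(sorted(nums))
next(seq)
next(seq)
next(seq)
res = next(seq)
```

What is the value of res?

Step 1: sorted([11, 2, 10, 14, 8, 6]) = [2, 6, 8, 10, 11, 14].
Step 2: Create iterator and skip 3 elements.
Step 3: next() returns 10.
Therefore res = 10.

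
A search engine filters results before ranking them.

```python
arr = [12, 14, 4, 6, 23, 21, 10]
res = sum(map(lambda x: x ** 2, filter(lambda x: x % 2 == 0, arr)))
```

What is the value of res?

Step 1: Filter even numbers from [12, 14, 4, 6, 23, 21, 10]: [12, 14, 4, 6, 10]
Step 2: Square each: [144, 196, 16, 36, 100]
Step 3: Sum = 492.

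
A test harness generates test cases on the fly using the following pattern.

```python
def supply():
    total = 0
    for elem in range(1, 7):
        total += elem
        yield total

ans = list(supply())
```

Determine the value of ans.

Step 1: Generator accumulates running sum:
  elem=1: total = 1, yield 1
  elem=2: total = 3, yield 3
  elem=3: total = 6, yield 6
  elem=4: total = 10, yield 10
  elem=5: total = 15, yield 15
  elem=6: total = 21, yield 21
Therefore ans = [1, 3, 6, 10, 15, 21].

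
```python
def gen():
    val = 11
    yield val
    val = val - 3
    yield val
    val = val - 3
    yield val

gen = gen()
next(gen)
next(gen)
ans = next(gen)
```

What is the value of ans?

Step 1: Trace through generator execution:
  Yield 1: val starts at 11, yield 11
  Yield 2: val = 11 - 3 = 8, yield 8
  Yield 3: val = 8 - 3 = 5, yield 5
Step 2: First next() gets 11, second next() gets the second value, third next() yields 5.
Therefore ans = 5.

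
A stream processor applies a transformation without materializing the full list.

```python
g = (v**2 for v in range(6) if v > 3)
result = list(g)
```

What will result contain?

Step 1: For range(6), keep v > 3, then square:
  v=0: 0 <= 3, excluded
  v=1: 1 <= 3, excluded
  v=2: 2 <= 3, excluded
  v=3: 3 <= 3, excluded
  v=4: 4 > 3, yield 4**2 = 16
  v=5: 5 > 3, yield 5**2 = 25
Therefore result = [16, 25].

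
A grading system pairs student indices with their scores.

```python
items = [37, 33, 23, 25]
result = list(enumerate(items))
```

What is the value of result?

Step 1: enumerate pairs each element with its index:
  (0, 37)
  (1, 33)
  (2, 23)
  (3, 25)
Therefore result = [(0, 37), (1, 33), (2, 23), (3, 25)].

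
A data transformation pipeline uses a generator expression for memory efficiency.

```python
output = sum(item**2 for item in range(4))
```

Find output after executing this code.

Step 1: Compute item**2 for each item in range(4):
  item=0: 0**2 = 0
  item=1: 1**2 = 1
  item=2: 2**2 = 4
  item=3: 3**2 = 9
Step 2: sum = 0 + 1 + 4 + 9 = 14.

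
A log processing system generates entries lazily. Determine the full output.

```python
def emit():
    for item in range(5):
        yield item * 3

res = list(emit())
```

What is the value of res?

Step 1: For each item in range(5), yield item * 3:
  item=0: yield 0 * 3 = 0
  item=1: yield 1 * 3 = 3
  item=2: yield 2 * 3 = 6
  item=3: yield 3 * 3 = 9
  item=4: yield 4 * 3 = 12
Therefore res = [0, 3, 6, 9, 12].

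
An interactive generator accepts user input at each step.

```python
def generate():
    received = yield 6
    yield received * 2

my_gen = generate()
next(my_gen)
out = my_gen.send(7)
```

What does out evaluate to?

Step 1: next(my_gen) advances to first yield, producing 6.
Step 2: send(7) resumes, received = 7.
Step 3: yield received * 2 = 7 * 2 = 14.
Therefore out = 14.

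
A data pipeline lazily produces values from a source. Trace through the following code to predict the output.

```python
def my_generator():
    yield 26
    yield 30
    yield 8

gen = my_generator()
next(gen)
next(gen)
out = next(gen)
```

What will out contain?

Step 1: my_generator() creates a generator.
Step 2: next(gen) yields 26 (consumed and discarded).
Step 3: next(gen) yields 30 (consumed and discarded).
Step 4: next(gen) yields 8, assigned to out.
Therefore out = 8.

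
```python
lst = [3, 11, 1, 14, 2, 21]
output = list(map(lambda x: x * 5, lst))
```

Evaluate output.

Step 1: Apply lambda x: x * 5 to each element:
  3 -> 15
  11 -> 55
  1 -> 5
  14 -> 70
  2 -> 10
  21 -> 105
Therefore output = [15, 55, 5, 70, 10, 105].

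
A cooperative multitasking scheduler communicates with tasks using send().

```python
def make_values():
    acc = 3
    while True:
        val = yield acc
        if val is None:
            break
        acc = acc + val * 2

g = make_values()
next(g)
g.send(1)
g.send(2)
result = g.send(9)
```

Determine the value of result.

Step 1: next() -> yield acc=3.
Step 2: send(1) -> val=1, acc = 3 + 1*2 = 5, yield 5.
Step 3: send(2) -> val=2, acc = 5 + 2*2 = 9, yield 9.
Step 4: send(9) -> val=9, acc = 9 + 9*2 = 27, yield 27.
Therefore result = 27.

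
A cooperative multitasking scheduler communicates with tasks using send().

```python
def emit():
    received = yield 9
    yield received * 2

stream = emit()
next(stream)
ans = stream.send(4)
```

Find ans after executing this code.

Step 1: next(stream) advances to first yield, producing 9.
Step 2: send(4) resumes, received = 4.
Step 3: yield received * 2 = 4 * 2 = 8.
Therefore ans = 8.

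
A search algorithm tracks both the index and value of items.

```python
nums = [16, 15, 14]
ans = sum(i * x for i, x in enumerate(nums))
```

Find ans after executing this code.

Step 1: Compute i * x for each (i, x) in enumerate([16, 15, 14]):
  i=0, x=16: 0*16 = 0
  i=1, x=15: 1*15 = 15
  i=2, x=14: 2*14 = 28
Step 2: sum = 0 + 15 + 28 = 43.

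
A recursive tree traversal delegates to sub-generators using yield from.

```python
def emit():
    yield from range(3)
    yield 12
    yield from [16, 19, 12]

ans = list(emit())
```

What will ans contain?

Step 1: Trace yields in order:
  yield 0
  yield 1
  yield 2
  yield 12
  yield 16
  yield 19
  yield 12
Therefore ans = [0, 1, 2, 12, 16, 19, 12].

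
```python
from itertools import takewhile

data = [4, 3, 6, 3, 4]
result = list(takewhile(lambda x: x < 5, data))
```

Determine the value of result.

Step 1: takewhile stops at first element >= 5:
  4 < 5: take
  3 < 5: take
  6 >= 5: stop
Therefore result = [4, 3].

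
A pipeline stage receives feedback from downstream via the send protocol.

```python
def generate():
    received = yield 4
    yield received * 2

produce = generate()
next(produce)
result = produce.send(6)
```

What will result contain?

Step 1: next(produce) advances to first yield, producing 4.
Step 2: send(6) resumes, received = 6.
Step 3: yield received * 2 = 6 * 2 = 12.
Therefore result = 12.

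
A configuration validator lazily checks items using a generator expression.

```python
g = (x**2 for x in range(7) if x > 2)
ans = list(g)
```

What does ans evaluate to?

Step 1: For range(7), keep x > 2, then square:
  x=0: 0 <= 2, excluded
  x=1: 1 <= 2, excluded
  x=2: 2 <= 2, excluded
  x=3: 3 > 2, yield 3**2 = 9
  x=4: 4 > 2, yield 4**2 = 16
  x=5: 5 > 2, yield 5**2 = 25
  x=6: 6 > 2, yield 6**2 = 36
Therefore ans = [9, 16, 25, 36].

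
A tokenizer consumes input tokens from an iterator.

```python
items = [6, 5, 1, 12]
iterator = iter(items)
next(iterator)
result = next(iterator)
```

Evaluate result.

Step 1: Create iterator over [6, 5, 1, 12].
Step 2: next() consumes 6.
Step 3: next() returns 5.
Therefore result = 5.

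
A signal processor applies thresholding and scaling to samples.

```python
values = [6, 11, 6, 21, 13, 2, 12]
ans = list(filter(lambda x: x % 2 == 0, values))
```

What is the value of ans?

Step 1: Filter elements divisible by 2:
  6 % 2 = 0: kept
  11 % 2 = 1: removed
  6 % 2 = 0: kept
  21 % 2 = 1: removed
  13 % 2 = 1: removed
  2 % 2 = 0: kept
  12 % 2 = 0: kept
Therefore ans = [6, 6, 2, 12].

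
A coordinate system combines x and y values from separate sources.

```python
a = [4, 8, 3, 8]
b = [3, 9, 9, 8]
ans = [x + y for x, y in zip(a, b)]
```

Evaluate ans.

Step 1: Add corresponding elements:
  4 + 3 = 7
  8 + 9 = 17
  3 + 9 = 12
  8 + 8 = 16
Therefore ans = [7, 17, 12, 16].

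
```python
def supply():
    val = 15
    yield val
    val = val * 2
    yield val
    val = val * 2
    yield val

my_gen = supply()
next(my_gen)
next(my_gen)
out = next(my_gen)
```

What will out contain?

Step 1: Trace through generator execution:
  Yield 1: val starts at 15, yield 15
  Yield 2: val = 15 * 2 = 30, yield 30
  Yield 3: val = 30 * 2 = 60, yield 60
Step 2: First next() gets 15, second next() gets the second value, third next() yields 60.
Therefore out = 60.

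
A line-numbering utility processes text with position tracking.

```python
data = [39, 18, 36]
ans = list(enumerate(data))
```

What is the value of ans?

Step 1: enumerate pairs each element with its index:
  (0, 39)
  (1, 18)
  (2, 36)
Therefore ans = [(0, 39), (1, 18), (2, 36)].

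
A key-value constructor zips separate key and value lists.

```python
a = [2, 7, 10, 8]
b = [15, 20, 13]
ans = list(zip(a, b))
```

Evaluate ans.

Step 1: zip stops at shortest (len(a)=4, len(b)=3):
  Index 0: (2, 15)
  Index 1: (7, 20)
  Index 2: (10, 13)
Step 2: Last element of a (8) has no pair, dropped.
Therefore ans = [(2, 15), (7, 20), (10, 13)].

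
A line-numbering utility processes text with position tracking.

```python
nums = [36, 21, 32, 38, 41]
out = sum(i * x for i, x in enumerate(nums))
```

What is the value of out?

Step 1: Compute i * x for each (i, x) in enumerate([36, 21, 32, 38, 41]):
  i=0, x=36: 0*36 = 0
  i=1, x=21: 1*21 = 21
  i=2, x=32: 2*32 = 64
  i=3, x=38: 3*38 = 114
  i=4, x=41: 4*41 = 164
Step 2: sum = 0 + 21 + 64 + 114 + 164 = 363.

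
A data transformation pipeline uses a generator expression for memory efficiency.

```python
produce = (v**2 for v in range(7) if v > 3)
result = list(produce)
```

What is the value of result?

Step 1: For range(7), keep v > 3, then square:
  v=0: 0 <= 3, excluded
  v=1: 1 <= 3, excluded
  v=2: 2 <= 3, excluded
  v=3: 3 <= 3, excluded
  v=4: 4 > 3, yield 4**2 = 16
  v=5: 5 > 3, yield 5**2 = 25
  v=6: 6 > 3, yield 6**2 = 36
Therefore result = [16, 25, 36].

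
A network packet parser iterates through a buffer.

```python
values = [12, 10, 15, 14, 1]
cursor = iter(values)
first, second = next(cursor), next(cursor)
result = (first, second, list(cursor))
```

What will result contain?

Step 1: Create iterator over [12, 10, 15, 14, 1].
Step 2: first = 12, second = 10.
Step 3: Remaining elements: [15, 14, 1].
Therefore result = (12, 10, [15, 14, 1]).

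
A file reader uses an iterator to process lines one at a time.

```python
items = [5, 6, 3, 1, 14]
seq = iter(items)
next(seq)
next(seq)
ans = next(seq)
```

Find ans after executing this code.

Step 1: Create iterator over [5, 6, 3, 1, 14].
Step 2: next() consumes 5.
Step 3: next() consumes 6.
Step 4: next() returns 3.
Therefore ans = 3.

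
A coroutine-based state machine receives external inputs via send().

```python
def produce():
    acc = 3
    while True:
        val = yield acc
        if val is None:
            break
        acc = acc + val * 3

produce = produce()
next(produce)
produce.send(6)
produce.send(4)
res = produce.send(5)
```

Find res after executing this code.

Step 1: next() -> yield acc=3.
Step 2: send(6) -> val=6, acc = 3 + 6*3 = 21, yield 21.
Step 3: send(4) -> val=4, acc = 21 + 4*3 = 33, yield 33.
Step 4: send(5) -> val=5, acc = 33 + 5*3 = 48, yield 48.
Therefore res = 48.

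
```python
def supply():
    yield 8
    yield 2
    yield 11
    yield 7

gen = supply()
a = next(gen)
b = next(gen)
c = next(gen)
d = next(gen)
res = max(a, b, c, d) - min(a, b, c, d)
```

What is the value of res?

Step 1: Create generator and consume all values:
  a = next(gen) = 8
  b = next(gen) = 2
  c = next(gen) = 11
  d = next(gen) = 7
Step 2: max = 11, min = 2, res = 11 - 2 = 9.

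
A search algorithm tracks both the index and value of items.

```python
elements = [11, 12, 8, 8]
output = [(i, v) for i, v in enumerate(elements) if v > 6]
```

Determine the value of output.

Step 1: Filter enumerate([11, 12, 8, 8]) keeping v > 6:
  (0, 11): 11 > 6, included
  (1, 12): 12 > 6, included
  (2, 8): 8 > 6, included
  (3, 8): 8 > 6, included
Therefore output = [(0, 11), (1, 12), (2, 8), (3, 8)].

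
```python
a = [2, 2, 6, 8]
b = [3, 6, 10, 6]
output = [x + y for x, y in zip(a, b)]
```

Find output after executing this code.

Step 1: Add corresponding elements:
  2 + 3 = 5
  2 + 6 = 8
  6 + 10 = 16
  8 + 6 = 14
Therefore output = [5, 8, 16, 14].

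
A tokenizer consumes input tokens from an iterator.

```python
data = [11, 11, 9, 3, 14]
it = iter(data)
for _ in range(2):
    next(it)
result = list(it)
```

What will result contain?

Step 1: Create iterator over [11, 11, 9, 3, 14].
Step 2: Advance 2 positions (consuming [11, 11]).
Step 3: list() collects remaining elements: [9, 3, 14].
Therefore result = [9, 3, 14].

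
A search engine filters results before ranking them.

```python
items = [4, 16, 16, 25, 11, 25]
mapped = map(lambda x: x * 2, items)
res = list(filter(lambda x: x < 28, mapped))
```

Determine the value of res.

Step 1: Map x * 2:
  4 -> 8
  16 -> 32
  16 -> 32
  25 -> 50
  11 -> 22
  25 -> 50
Step 2: Filter for < 28:
  8: kept
  32: removed
  32: removed
  50: removed
  22: kept
  50: removed
Therefore res = [8, 22].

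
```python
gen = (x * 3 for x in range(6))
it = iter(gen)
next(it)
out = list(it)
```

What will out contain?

Step 1: Generator produces [0, 3, 6, 9, 12, 15].
Step 2: next(it) consumes first element (0).
Step 3: list(it) collects remaining: [3, 6, 9, 12, 15].
Therefore out = [3, 6, 9, 12, 15].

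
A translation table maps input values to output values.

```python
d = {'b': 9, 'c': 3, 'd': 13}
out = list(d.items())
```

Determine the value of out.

Step 1: d.items() returns (key, value) pairs in insertion order.
Therefore out = [('b', 9), ('c', 3), ('d', 13)].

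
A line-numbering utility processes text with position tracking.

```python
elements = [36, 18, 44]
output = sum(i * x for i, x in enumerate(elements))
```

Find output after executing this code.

Step 1: Compute i * x for each (i, x) in enumerate([36, 18, 44]):
  i=0, x=36: 0*36 = 0
  i=1, x=18: 1*18 = 18
  i=2, x=44: 2*44 = 88
Step 2: sum = 0 + 18 + 88 = 106.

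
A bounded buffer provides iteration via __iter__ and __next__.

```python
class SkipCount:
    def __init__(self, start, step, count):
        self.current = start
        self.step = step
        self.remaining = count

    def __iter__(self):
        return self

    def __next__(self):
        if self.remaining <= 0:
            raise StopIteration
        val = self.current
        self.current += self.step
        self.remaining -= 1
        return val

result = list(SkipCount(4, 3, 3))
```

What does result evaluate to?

Step 1: SkipCount starts at 4, increments by 3, for 3 steps:
  Yield 4, then current += 3
  Yield 7, then current += 3
  Yield 10, then current += 3
Therefore result = [4, 7, 10].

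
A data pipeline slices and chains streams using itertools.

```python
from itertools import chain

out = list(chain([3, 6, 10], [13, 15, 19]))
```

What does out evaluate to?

Step 1: chain() concatenates iterables: [3, 6, 10] + [13, 15, 19].
Therefore out = [3, 6, 10, 13, 15, 19].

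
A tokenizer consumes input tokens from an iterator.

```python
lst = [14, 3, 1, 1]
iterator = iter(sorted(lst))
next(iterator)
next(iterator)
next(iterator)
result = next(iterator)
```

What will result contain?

Step 1: sorted([14, 3, 1, 1]) = [1, 1, 3, 14].
Step 2: Create iterator and skip 3 elements.
Step 3: next() returns 14.
Therefore result = 14.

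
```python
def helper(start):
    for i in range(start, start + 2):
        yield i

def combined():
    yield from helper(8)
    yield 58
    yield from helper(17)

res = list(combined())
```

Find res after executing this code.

Step 1: combined() delegates to helper(8):
  yield 8
  yield 9
Step 2: yield 58
Step 3: Delegates to helper(17):
  yield 17
  yield 18
Therefore res = [8, 9, 58, 17, 18].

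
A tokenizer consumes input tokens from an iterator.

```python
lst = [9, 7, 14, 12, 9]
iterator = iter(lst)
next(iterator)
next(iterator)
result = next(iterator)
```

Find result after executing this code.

Step 1: Create iterator over [9, 7, 14, 12, 9].
Step 2: next() consumes 9.
Step 3: next() consumes 7.
Step 4: next() returns 14.
Therefore result = 14.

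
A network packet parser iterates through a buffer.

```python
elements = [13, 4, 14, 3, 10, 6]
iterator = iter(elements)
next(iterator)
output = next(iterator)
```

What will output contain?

Step 1: Create iterator over [13, 4, 14, 3, 10, 6].
Step 2: next() consumes 13.
Step 3: next() returns 4.
Therefore output = 4.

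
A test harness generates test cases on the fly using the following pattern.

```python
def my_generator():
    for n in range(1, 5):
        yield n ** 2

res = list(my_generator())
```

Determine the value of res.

Step 1: For each n in range(1, 5), yield n**2:
  n=1: yield 1**2 = 1
  n=2: yield 2**2 = 4
  n=3: yield 3**2 = 9
  n=4: yield 4**2 = 16
Therefore res = [1, 4, 9, 16].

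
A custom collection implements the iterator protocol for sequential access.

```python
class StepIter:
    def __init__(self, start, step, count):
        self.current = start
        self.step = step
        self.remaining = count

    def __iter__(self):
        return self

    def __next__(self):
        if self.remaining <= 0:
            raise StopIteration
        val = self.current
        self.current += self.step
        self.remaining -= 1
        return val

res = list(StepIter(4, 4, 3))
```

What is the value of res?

Step 1: StepIter starts at 4, increments by 4, for 3 steps:
  Yield 4, then current += 4
  Yield 8, then current += 4
  Yield 12, then current += 4
Therefore res = [4, 8, 12].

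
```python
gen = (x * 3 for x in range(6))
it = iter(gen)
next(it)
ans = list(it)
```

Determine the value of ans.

Step 1: Generator produces [0, 3, 6, 9, 12, 15].
Step 2: next(it) consumes first element (0).
Step 3: list(it) collects remaining: [3, 6, 9, 12, 15].
Therefore ans = [3, 6, 9, 12, 15].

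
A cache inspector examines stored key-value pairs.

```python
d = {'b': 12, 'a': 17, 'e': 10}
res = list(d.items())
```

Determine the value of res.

Step 1: d.items() returns (key, value) pairs in insertion order.
Therefore res = [('b', 12), ('a', 17), ('e', 10)].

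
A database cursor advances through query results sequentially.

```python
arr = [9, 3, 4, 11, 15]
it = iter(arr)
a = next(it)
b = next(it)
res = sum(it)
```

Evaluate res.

Step 1: Create iterator over [9, 3, 4, 11, 15].
Step 2: a = next() = 9, b = next() = 3.
Step 3: sum() of remaining [4, 11, 15] = 30.
Therefore res = 30.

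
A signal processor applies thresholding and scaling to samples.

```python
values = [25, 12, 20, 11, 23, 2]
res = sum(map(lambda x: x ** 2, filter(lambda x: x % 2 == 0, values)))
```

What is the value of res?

Step 1: Filter even numbers from [25, 12, 20, 11, 23, 2]: [12, 20, 2]
Step 2: Square each: [144, 400, 4]
Step 3: Sum = 548.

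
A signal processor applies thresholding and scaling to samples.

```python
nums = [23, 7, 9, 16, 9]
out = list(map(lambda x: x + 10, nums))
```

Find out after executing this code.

Step 1: Apply lambda x: x + 10 to each element:
  23 -> 33
  7 -> 17
  9 -> 19
  16 -> 26
  9 -> 19
Therefore out = [33, 17, 19, 26, 19].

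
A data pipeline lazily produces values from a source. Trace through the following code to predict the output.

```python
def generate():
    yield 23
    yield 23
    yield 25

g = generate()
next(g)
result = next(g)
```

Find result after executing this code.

Step 1: generate() creates a generator.
Step 2: next(g) yields 23 (consumed and discarded).
Step 3: next(g) yields 23, assigned to result.
Therefore result = 23.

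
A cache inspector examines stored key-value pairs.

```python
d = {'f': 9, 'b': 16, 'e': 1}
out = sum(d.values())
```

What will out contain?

Step 1: d.values() = [9, 16, 1].
Step 2: sum = 26.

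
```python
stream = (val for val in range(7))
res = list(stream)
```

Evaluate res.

Step 1: Generator expression iterates range(7): [0, 1, 2, 3, 4, 5, 6].
Step 2: list() collects all values.
Therefore res = [0, 1, 2, 3, 4, 5, 6].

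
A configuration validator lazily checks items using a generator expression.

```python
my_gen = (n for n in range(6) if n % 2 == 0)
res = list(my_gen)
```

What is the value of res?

Step 1: Filter range(6) keeping only even values:
  n=0: even, included
  n=1: odd, excluded
  n=2: even, included
  n=3: odd, excluded
  n=4: even, included
  n=5: odd, excluded
Therefore res = [0, 2, 4].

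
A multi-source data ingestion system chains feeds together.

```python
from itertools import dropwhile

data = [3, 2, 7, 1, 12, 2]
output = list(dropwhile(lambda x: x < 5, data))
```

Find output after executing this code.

Step 1: dropwhile drops elements while < 5:
  3 < 5: dropped
  2 < 5: dropped
  7: kept (dropping stopped)
Step 2: Remaining elements kept regardless of condition.
Therefore output = [7, 1, 12, 2].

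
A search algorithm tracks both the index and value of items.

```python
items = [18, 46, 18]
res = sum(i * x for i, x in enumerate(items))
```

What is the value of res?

Step 1: Compute i * x for each (i, x) in enumerate([18, 46, 18]):
  i=0, x=18: 0*18 = 0
  i=1, x=46: 1*46 = 46
  i=2, x=18: 2*18 = 36
Step 2: sum = 0 + 46 + 36 = 82.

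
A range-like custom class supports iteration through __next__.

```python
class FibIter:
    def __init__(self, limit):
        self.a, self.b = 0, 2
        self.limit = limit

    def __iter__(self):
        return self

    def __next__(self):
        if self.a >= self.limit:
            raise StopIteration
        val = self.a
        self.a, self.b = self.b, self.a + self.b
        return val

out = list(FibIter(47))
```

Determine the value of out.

Step 1: Fibonacci-like sequence (a=0, b=2) until >= 47:
  Yield 0, then a,b = 2,2
  Yield 2, then a,b = 2,4
  Yield 2, then a,b = 4,6
  Yield 4, then a,b = 6,10
  Yield 6, then a,b = 10,16
  Yield 10, then a,b = 16,26
  Yield 16, then a,b = 26,42
  Yield 26, then a,b = 42,68
  Yield 42, then a,b = 68,110
Step 2: 68 >= 47, stop.
Therefore out = [0, 2, 2, 4, 6, 10, 16, 26, 42].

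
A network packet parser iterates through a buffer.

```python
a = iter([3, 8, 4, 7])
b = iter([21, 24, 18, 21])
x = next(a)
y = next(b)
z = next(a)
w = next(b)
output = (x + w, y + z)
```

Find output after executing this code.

Step 1: a iterates [3, 8, 4, 7], b iterates [21, 24, 18, 21].
Step 2: x = next(a) = 3, y = next(b) = 21.
Step 3: z = next(a) = 8, w = next(b) = 24.
Step 4: output = (3 + 24, 21 + 8) = (27, 29).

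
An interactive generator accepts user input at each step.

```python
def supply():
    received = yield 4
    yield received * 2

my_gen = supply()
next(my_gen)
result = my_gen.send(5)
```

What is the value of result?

Step 1: next(my_gen) advances to first yield, producing 4.
Step 2: send(5) resumes, received = 5.
Step 3: yield received * 2 = 5 * 2 = 10.
Therefore result = 10.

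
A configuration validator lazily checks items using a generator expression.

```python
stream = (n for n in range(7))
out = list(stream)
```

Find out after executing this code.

Step 1: Generator expression iterates range(7): [0, 1, 2, 3, 4, 5, 6].
Step 2: list() collects all values.
Therefore out = [0, 1, 2, 3, 4, 5, 6].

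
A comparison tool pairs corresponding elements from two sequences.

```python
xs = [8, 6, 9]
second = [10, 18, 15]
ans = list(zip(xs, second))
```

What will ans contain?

Step 1: zip pairs elements at same index:
  Index 0: (8, 10)
  Index 1: (6, 18)
  Index 2: (9, 15)
Therefore ans = [(8, 10), (6, 18), (9, 15)].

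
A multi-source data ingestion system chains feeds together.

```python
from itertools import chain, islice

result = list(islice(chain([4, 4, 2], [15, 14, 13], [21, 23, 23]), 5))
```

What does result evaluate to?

Step 1: chain([4, 4, 2], [15, 14, 13], [21, 23, 23]) = [4, 4, 2, 15, 14, 13, 21, 23, 23].
Step 2: islice takes first 5 elements: [4, 4, 2, 15, 14].
Therefore result = [4, 4, 2, 15, 14].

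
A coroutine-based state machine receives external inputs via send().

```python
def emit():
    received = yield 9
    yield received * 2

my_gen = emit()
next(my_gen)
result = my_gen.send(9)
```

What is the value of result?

Step 1: next(my_gen) advances to first yield, producing 9.
Step 2: send(9) resumes, received = 9.
Step 3: yield received * 2 = 9 * 2 = 18.
Therefore result = 18.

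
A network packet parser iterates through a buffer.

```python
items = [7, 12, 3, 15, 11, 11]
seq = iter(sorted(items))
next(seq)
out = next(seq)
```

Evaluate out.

Step 1: sorted([7, 12, 3, 15, 11, 11]) = [3, 7, 11, 11, 12, 15].
Step 2: Create iterator and skip 1 elements.
Step 3: next() returns 7.
Therefore out = 7.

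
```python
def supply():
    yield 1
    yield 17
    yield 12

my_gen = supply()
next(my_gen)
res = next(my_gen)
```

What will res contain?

Step 1: supply() creates a generator.
Step 2: next(my_gen) yields 1 (consumed and discarded).
Step 3: next(my_gen) yields 17, assigned to res.
Therefore res = 17.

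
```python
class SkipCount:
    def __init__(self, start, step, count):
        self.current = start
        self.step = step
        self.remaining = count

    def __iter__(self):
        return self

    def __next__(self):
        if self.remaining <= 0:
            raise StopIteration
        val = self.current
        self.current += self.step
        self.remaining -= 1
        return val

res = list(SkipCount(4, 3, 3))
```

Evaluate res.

Step 1: SkipCount starts at 4, increments by 3, for 3 steps:
  Yield 4, then current += 3
  Yield 7, then current += 3
  Yield 10, then current += 3
Therefore res = [4, 7, 10].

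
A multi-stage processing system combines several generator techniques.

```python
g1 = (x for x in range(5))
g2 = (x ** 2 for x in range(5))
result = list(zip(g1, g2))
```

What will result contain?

Step 1: g1 produces [0, 1, 2, 3, 4].
Step 2: g2 produces [0, 1, 4, 9, 16].
Step 3: zip pairs them: [(0, 0), (1, 1), (2, 4), (3, 9), (4, 16)].
Therefore result = [(0, 0), (1, 1), (2, 4), (3, 9), (4, 16)].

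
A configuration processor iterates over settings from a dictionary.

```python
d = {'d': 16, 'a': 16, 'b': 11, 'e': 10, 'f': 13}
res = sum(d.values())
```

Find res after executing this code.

Step 1: d.values() = [16, 16, 11, 10, 13].
Step 2: sum = 66.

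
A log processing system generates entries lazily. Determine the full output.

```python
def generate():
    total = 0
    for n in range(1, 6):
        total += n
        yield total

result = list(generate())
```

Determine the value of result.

Step 1: Generator accumulates running sum:
  n=1: total = 1, yield 1
  n=2: total = 3, yield 3
  n=3: total = 6, yield 6
  n=4: total = 10, yield 10
  n=5: total = 15, yield 15
Therefore result = [1, 3, 6, 10, 15].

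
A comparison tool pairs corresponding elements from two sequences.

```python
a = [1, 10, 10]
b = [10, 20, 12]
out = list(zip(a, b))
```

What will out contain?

Step 1: zip pairs elements at same index:
  Index 0: (1, 10)
  Index 1: (10, 20)
  Index 2: (10, 12)
Therefore out = [(1, 10), (10, 20), (10, 12)].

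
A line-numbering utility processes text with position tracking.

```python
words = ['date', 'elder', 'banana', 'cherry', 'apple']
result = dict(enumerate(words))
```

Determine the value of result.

Step 1: enumerate pairs indices with words:
  0 -> 'date'
  1 -> 'elder'
  2 -> 'banana'
  3 -> 'cherry'
  4 -> 'apple'
Therefore result = {0: 'date', 1: 'elder', 2: 'banana', 3: 'cherry', 4: 'apple'}.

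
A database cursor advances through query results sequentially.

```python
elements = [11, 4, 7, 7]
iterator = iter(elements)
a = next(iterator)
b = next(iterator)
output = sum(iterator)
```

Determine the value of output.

Step 1: Create iterator over [11, 4, 7, 7].
Step 2: a = next() = 11, b = next() = 4.
Step 3: sum() of remaining [7, 7] = 14.
Therefore output = 14.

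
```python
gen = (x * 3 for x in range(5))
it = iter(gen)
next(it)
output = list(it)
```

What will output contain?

Step 1: Generator produces [0, 3, 6, 9, 12].
Step 2: next(it) consumes first element (0).
Step 3: list(it) collects remaining: [3, 6, 9, 12].
Therefore output = [3, 6, 9, 12].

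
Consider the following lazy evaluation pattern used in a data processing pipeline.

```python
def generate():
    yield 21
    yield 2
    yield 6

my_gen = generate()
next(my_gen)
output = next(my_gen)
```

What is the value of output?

Step 1: generate() creates a generator.
Step 2: next(my_gen) yields 21 (consumed and discarded).
Step 3: next(my_gen) yields 2, assigned to output.
Therefore output = 2.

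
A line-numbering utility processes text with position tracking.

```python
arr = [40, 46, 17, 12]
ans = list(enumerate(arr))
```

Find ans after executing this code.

Step 1: enumerate pairs each element with its index:
  (0, 40)
  (1, 46)
  (2, 17)
  (3, 12)
Therefore ans = [(0, 40), (1, 46), (2, 17), (3, 12)].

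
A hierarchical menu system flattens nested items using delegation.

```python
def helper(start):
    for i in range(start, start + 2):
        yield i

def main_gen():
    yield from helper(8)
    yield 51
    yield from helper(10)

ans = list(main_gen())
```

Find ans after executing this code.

Step 1: main_gen() delegates to helper(8):
  yield 8
  yield 9
Step 2: yield 51
Step 3: Delegates to helper(10):
  yield 10
  yield 11
Therefore ans = [8, 9, 51, 10, 11].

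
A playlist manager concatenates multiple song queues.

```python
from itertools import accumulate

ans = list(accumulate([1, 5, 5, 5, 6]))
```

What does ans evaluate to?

Step 1: accumulate computes running sums:
  + 1 = 1
  + 5 = 6
  + 5 = 11
  + 5 = 16
  + 6 = 22
Therefore ans = [1, 6, 11, 16, 22].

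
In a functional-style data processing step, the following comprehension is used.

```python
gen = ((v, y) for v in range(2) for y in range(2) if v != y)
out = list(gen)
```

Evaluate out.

Step 1: Nested generator over range(2) x range(2) where v != y:
  (0, 0): excluded (v == y)
  (0, 1): included
  (1, 0): included
  (1, 1): excluded (v == y)
Therefore out = [(0, 1), (1, 0)].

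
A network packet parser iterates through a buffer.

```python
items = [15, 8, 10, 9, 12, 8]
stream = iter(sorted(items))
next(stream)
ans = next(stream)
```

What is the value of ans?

Step 1: sorted([15, 8, 10, 9, 12, 8]) = [8, 8, 9, 10, 12, 15].
Step 2: Create iterator and skip 1 elements.
Step 3: next() returns 8.
Therefore ans = 8.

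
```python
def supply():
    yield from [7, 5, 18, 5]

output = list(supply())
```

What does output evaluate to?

Step 1: yield from delegates to the iterable, yielding each element.
Step 2: Collected values: [7, 5, 18, 5].
Therefore output = [7, 5, 18, 5].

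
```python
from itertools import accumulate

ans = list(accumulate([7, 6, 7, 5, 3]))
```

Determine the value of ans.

Step 1: accumulate computes running sums:
  + 7 = 7
  + 6 = 13
  + 7 = 20
  + 5 = 25
  + 3 = 28
Therefore ans = [7, 13, 20, 25, 28].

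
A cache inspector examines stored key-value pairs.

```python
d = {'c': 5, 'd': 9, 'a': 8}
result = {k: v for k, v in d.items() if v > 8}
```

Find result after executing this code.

Step 1: Filter items where value > 8:
  'c': 5 <= 8: removed
  'd': 9 > 8: kept
  'a': 8 <= 8: removed
Therefore result = {'d': 9}.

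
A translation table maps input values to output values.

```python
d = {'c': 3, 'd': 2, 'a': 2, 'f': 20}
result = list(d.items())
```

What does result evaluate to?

Step 1: d.items() returns (key, value) pairs in insertion order.
Therefore result = [('c', 3), ('d', 2), ('a', 2), ('f', 20)].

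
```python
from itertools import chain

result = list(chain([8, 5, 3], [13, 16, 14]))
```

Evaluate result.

Step 1: chain() concatenates iterables: [8, 5, 3] + [13, 16, 14].
Therefore result = [8, 5, 3, 13, 16, 14].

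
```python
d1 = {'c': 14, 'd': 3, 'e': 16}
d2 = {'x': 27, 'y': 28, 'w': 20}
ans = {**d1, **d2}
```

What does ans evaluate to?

Step 1: Merge d1 and d2 (d2 values override on key conflicts).
Step 2: d1 has keys ['c', 'd', 'e'], d2 has keys ['x', 'y', 'w'].
Therefore ans = {'c': 14, 'd': 3, 'e': 16, 'x': 27, 'y': 28, 'w': 20}.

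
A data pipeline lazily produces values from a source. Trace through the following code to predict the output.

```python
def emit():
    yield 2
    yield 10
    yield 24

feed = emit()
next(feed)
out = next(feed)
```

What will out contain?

Step 1: emit() creates a generator.
Step 2: next(feed) yields 2 (consumed and discarded).
Step 3: next(feed) yields 10, assigned to out.
Therefore out = 10.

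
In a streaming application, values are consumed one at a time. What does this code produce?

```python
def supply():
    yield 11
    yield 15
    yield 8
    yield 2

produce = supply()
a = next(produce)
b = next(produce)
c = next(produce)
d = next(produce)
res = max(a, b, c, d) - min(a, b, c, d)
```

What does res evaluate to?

Step 1: Create generator and consume all values:
  a = next(produce) = 11
  b = next(produce) = 15
  c = next(produce) = 8
  d = next(produce) = 2
Step 2: max = 15, min = 2, res = 15 - 2 = 13.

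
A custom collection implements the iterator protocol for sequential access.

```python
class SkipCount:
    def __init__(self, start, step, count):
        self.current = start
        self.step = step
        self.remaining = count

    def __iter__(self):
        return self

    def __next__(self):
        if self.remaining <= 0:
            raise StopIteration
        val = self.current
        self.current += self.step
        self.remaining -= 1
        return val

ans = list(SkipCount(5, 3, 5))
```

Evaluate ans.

Step 1: SkipCount starts at 5, increments by 3, for 5 steps:
  Yield 5, then current += 3
  Yield 8, then current += 3
  Yield 11, then current += 3
  Yield 14, then current += 3
  Yield 17, then current += 3
Therefore ans = [5, 8, 11, 14, 17].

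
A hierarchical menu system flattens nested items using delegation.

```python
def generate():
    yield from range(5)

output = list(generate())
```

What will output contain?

Step 1: yield from delegates to the iterable, yielding each element.
Step 2: Collected values: [0, 1, 2, 3, 4].
Therefore output = [0, 1, 2, 3, 4].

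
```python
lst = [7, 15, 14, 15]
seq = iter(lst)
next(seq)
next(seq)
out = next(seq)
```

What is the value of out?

Step 1: Create iterator over [7, 15, 14, 15].
Step 2: next() consumes 7.
Step 3: next() consumes 15.
Step 4: next() returns 14.
Therefore out = 14.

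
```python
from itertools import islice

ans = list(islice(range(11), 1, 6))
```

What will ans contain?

Step 1: islice(range(11), 1, 6) takes elements at indices [1, 6).
Step 2: Elements: [1, 2, 3, 4, 5].
Therefore ans = [1, 2, 3, 4, 5].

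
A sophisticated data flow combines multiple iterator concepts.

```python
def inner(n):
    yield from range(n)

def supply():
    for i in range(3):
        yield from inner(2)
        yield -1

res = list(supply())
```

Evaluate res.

Step 1: For each i in range(3):
  i=0: yield from inner(2) -> [0, 1], then yield -1
  i=1: yield from inner(2) -> [0, 1], then yield -1
  i=2: yield from inner(2) -> [0, 1], then yield -1
Therefore res = [0, 1, -1, 0, 1, -1, 0, 1, -1].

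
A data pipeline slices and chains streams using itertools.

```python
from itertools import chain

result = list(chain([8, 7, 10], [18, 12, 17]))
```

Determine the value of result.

Step 1: chain() concatenates iterables: [8, 7, 10] + [18, 12, 17].
Therefore result = [8, 7, 10, 18, 12, 17].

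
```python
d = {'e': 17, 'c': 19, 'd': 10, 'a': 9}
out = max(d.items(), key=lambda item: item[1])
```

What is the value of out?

Step 1: Find item with maximum value:
  ('e', 17)
  ('c', 19)
  ('d', 10)
  ('a', 9)
Step 2: Maximum value is 19 at key 'c'.
Therefore out = ('c', 19).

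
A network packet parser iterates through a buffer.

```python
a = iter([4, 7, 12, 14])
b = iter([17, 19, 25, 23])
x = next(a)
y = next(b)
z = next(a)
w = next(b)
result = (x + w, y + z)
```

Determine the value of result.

Step 1: a iterates [4, 7, 12, 14], b iterates [17, 19, 25, 23].
Step 2: x = next(a) = 4, y = next(b) = 17.
Step 3: z = next(a) = 7, w = next(b) = 19.
Step 4: result = (4 + 19, 17 + 7) = (23, 24).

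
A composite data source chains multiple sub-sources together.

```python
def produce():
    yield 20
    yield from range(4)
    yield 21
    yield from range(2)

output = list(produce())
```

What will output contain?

Step 1: Trace yields in order:
  yield 20
  yield 0
  yield 1
  yield 2
  yield 3
  yield 21
  yield 0
  yield 1
Therefore output = [20, 0, 1, 2, 3, 21, 0, 1].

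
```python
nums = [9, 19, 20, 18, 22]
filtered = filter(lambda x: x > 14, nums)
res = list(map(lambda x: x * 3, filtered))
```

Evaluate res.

Step 1: Filter nums for elements > 14:
  9: removed
  19: kept
  20: kept
  18: kept
  22: kept
Step 2: Map x * 3 on filtered [19, 20, 18, 22]:
  19 -> 57
  20 -> 60
  18 -> 54
  22 -> 66
Therefore res = [57, 60, 54, 66].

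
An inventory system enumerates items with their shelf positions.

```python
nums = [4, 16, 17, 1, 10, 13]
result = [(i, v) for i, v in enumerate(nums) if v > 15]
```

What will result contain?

Step 1: Filter enumerate([4, 16, 17, 1, 10, 13]) keeping v > 15:
  (0, 4): 4 <= 15, excluded
  (1, 16): 16 > 15, included
  (2, 17): 17 > 15, included
  (3, 1): 1 <= 15, excluded
  (4, 10): 10 <= 15, excluded
  (5, 13): 13 <= 15, excluded
Therefore result = [(1, 16), (2, 17)].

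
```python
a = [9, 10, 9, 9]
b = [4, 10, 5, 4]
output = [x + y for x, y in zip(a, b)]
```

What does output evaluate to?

Step 1: Add corresponding elements:
  9 + 4 = 13
  10 + 10 = 20
  9 + 5 = 14
  9 + 4 = 13
Therefore output = [13, 20, 14, 13].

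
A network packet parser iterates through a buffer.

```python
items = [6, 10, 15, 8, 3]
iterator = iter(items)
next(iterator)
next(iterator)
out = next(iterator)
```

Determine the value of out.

Step 1: Create iterator over [6, 10, 15, 8, 3].
Step 2: next() consumes 6.
Step 3: next() consumes 10.
Step 4: next() returns 15.
Therefore out = 15.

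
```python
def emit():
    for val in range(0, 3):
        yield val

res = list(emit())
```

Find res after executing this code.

Step 1: The generator yields each value from range(0, 3).
Step 2: list() consumes all yields: [0, 1, 2].
Therefore res = [0, 1, 2].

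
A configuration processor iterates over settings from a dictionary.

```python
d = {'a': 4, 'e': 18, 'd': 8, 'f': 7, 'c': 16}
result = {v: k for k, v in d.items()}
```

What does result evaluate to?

Step 1: Invert dict (swap keys and values):
  'a': 4 -> 4: 'a'
  'e': 18 -> 18: 'e'
  'd': 8 -> 8: 'd'
  'f': 7 -> 7: 'f'
  'c': 16 -> 16: 'c'
Therefore result = {4: 'a', 18: 'e', 8: 'd', 7: 'f', 16: 'c'}.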